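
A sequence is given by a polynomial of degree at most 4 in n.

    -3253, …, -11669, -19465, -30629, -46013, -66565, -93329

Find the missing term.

-6485

Using the last 6 terms:
D1: -7796, -11164, -15384, -20552, -26764
D2: -3368, -4220, -5168, -6212
D3: -852, -948, -1044
D4: -96, -96
Constant fourth difference = -96.
Extend backward: -852 + 96 = -756;  -3368 + 756 = -2612;  -7796 + 2612 = -5184;  -11669 + 5184 = -6485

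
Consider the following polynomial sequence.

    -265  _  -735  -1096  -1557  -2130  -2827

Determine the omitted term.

Using the last 5 terms:
D1: -361  -461  -573  -697
D2: -100  -112  -124
D3: -12  -12
Constant third difference = -12.
Extend backward: -100 + 12 = -88;  -361 + 88 = -273;  -735 + 273 = -462

-462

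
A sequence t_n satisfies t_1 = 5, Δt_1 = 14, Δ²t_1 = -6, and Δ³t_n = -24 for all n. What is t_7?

Build the table forward from the leading diagonal:
Third differences: -24  -24  -24  -24  -24  -24  -24
Second differences: -6  -30  -54  -78  -102  -126  -150
First differences: 14  8  -22  -76  -154  -256  -382
t: 5  19  27  5  -71  -225  -481

-481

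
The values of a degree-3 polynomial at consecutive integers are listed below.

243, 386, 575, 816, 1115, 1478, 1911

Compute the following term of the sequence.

2420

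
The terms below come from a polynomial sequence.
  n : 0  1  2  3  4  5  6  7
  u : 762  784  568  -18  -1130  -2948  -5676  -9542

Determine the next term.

First differences: 22, -216, -586, -1112, -1818, -2728, -3866
Second differences: -238, -370, -526, -706, -910, -1138
Third differences: -132, -156, -180, -204, -228
Fourth differences: -24, -24, -24, -24
Constant fourth difference = -24, so extend:
-228 − 24 = -252;  -1138 − 252 = -1390;  -3866 − 1390 = -5256;  -9542 − 5256 = -14798

-14798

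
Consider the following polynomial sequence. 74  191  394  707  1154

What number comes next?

Δ: 117 , 203 , 313 , 447
Δ²: 86 , 110 , 134
Δ³: 24 , 24
Constant third difference = 24, so extend:
134 + 24 = 158;  447 + 158 = 605;  1154 + 605 = 1759

1759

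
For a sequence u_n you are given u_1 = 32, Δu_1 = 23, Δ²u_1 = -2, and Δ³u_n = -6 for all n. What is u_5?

88

Build the table forward from the leading diagonal:
Δ³: -6, -6, -6, -6, -6
Δ²: -2, -8, -14, -20, -26
Δ: 23, 21, 13, -1, -21
u: 32, 55, 76, 89, 88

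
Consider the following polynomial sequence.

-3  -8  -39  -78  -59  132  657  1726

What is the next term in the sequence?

First differences: -5 , -31 , -39 , 19 , 191 , 525 , 1069
Second differences: -26 , -8 , 58 , 172 , 334 , 544
Third differences: 18 , 66 , 114 , 162 , 210
Fourth differences: 48 , 48 , 48 , 48
Fourth differences constant at 48.
210 + 48 = 258;  544 + 258 = 802;  1069 + 802 = 1871;  1726 + 1871 = 3597

3597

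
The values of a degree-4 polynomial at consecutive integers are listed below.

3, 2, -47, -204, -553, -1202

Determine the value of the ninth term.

D1: -1, -49, -157, -349, -649
D2: -48, -108, -192, -300
D3: -60, -84, -108
D4: -24, -24
Constant fourth difference = -24, so extend:
-108 − 24 = -132;  -300 − 132 = -432;  -649 − 432 = -1081;  -1202 − 1081 = -2283
-132 − 24 = -156;  -432 − 156 = -588;  -1081 − 588 = -1669;  -2283 − 1669 = -3952
-156 − 24 = -180;  -588 − 180 = -768;  -1669 − 768 = -2437;  -3952 − 2437 = -6389

-6389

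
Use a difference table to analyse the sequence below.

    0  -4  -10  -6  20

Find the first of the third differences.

Δ: -4, -6, 4, 26
Δ²: -2, 10, 22
Δ³: 12, 12

12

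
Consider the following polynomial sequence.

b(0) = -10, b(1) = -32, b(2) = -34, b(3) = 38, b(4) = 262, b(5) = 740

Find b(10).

12190

-22, -2, 72, 224, 478
20, 74, 152, 254
54, 78, 102
24, 24
The fourth differences are constant (24).
102 + 24 = 126;  254 + 126 = 380;  478 + 380 = 858;  740 + 858 = 1598
126 + 24 = 150;  380 + 150 = 530;  858 + 530 = 1388;  1598 + 1388 = 2986
150 + 24 = 174;  530 + 174 = 704;  1388 + 704 = 2092;  2986 + 2092 = 5078
174 + 24 = 198;  704 + 198 = 902;  2092 + 902 = 2994;  5078 + 2994 = 8072
198 + 24 = 222;  902 + 222 = 1124;  2994 + 1124 = 4118;  8072 + 4118 = 12190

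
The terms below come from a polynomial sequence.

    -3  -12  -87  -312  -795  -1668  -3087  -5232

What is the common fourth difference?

-24

Δ: -9, -75, -225, -483, -873, -1419, -2145
Δ²: -66, -150, -258, -390, -546, -726
Δ³: -84, -108, -132, -156, -180
Δ⁴: -24, -24, -24, -24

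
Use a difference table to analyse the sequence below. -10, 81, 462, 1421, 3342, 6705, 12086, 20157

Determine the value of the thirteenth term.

D1: 91  381  959  1921  3363  5381  8071
D2: 290  578  962  1442  2018  2690
D3: 288  384  480  576  672
D4: 96  96  96  96
Constant fourth difference = 96, so extend:
672 + 96 = 768;  2690 + 768 = 3458;  8071 + 3458 = 11529;  20157 + 11529 = 31686
768 + 96 = 864;  3458 + 864 = 4322;  11529 + 4322 = 15851;  31686 + 15851 = 47537
864 + 96 = 960;  4322 + 960 = 5282;  15851 + 5282 = 21133;  47537 + 21133 = 68670
960 + 96 = 1056;  5282 + 1056 = 6338;  21133 + 6338 = 27471;  68670 + 27471 = 96141
1056 + 96 = 1152;  6338 + 1152 = 7490;  27471 + 7490 = 34961;  96141 + 34961 = 131102

131102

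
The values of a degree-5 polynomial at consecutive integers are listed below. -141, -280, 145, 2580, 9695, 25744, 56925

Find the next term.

111740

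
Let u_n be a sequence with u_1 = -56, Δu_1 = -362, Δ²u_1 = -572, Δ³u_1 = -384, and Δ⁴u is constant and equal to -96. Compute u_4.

-3242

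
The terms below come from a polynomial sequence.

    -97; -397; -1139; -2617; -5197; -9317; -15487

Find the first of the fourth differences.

-72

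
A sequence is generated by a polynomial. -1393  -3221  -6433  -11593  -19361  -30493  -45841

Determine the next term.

-66353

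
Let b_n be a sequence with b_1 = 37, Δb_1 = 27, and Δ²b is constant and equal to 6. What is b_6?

Build the table forward from the leading diagonal:
Δ²: 6, 6, 6, 6, 6, 6
Δ: 27, 33, 39, 45, 51, 57
b: 37, 64, 97, 136, 181, 232

232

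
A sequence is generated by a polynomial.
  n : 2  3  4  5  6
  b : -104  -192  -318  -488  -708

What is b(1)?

First differences: -88  -126  -170  -220
Second differences: -38  -44  -50
Third differences: -6  -6
The third differences are constant at -6.
Work back: -38 + 6 = -32;  -88 + 32 = -56;  -104 + 56 = -48

-48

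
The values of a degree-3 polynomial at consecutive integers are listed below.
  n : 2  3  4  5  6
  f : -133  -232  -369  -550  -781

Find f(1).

-66

Δ: -99  -137  -181  -231
Δ²: -38  -44  -50
Δ³: -6  -6
The third differences are constant at -6.
Work back: -38 + 6 = -32;  -99 + 32 = -67;  -133 + 67 = -66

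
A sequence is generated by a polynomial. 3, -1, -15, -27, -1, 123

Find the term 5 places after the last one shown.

First differences: -4 , -14 , -12 , 26 , 124
Second differences: -10 , 2 , 38 , 98
Third differences: 12 , 36 , 60
Fourth differences: 24 , 24
Constant fourth difference = 24, so extend:
60 + 24 = 84;  98 + 84 = 182;  124 + 182 = 306;  123 + 306 = 429
84 + 24 = 108;  182 + 108 = 290;  306 + 290 = 596;  429 + 596 = 1025
108 + 24 = 132;  290 + 132 = 422;  596 + 422 = 1018;  1025 + 1018 = 2043
132 + 24 = 156;  422 + 156 = 578;  1018 + 578 = 1596;  2043 + 1596 = 3639
156 + 24 = 180;  578 + 180 = 758;  1596 + 758 = 2354;  3639 + 2354 = 5993

5993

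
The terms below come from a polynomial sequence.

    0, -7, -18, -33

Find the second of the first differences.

-11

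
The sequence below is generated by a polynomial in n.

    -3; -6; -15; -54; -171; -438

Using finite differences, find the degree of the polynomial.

4

Δ: -3, -9, -39, -117, -267
Δ²: -6, -30, -78, -150
Δ³: -24, -48, -72
Δ⁴: -24, -24
The fourth differences are constant, so the polynomial has degree 4.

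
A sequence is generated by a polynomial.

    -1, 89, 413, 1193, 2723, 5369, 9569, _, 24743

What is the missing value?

15833

Using the first 7 terms:
D1: 90  324  780  1530  2646  4200
D2: 234  456  750  1116  1554
D3: 222  294  366  438
D4: 72  72  72
Constant fourth difference = 72.
Extend forward: 438 + 72 = 510;  1554 + 510 = 2064;  4200 + 2064 = 6264;  9569 + 6264 = 15833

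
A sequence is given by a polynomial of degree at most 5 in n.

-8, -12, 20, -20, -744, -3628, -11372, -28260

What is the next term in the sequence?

-60520

First differences: -4, 32, -40, -724, -2884, -7744, -16888
Second differences: 36, -72, -684, -2160, -4860, -9144
Third differences: -108, -612, -1476, -2700, -4284
Fourth differences: -504, -864, -1224, -1584
Fifth differences: -360, -360, -360
Fifth differences constant at -360.
-1584 − 360 = -1944;  -4284 − 1944 = -6228;  -9144 − 6228 = -15372;  -16888 − 15372 = -32260;  -28260 − 32260 = -60520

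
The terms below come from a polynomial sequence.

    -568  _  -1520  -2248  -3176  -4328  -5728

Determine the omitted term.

-968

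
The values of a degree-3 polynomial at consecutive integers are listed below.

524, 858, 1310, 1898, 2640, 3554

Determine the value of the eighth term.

5970

First differences: 334  452  588  742  914
Second differences: 118  136  154  172
Third differences: 18  18  18
Third differences constant at 18.
172 + 18 = 190;  914 + 190 = 1104;  3554 + 1104 = 4658
190 + 18 = 208;  1104 + 208 = 1312;  4658 + 1312 = 5970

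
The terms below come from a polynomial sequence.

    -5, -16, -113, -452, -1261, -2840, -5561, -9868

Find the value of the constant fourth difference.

First differences: -11, -97, -339, -809, -1579, -2721, -4307
Second differences: -86, -242, -470, -770, -1142, -1586
Third differences: -156, -228, -300, -372, -444
Fourth differences: -72, -72, -72, -72

-72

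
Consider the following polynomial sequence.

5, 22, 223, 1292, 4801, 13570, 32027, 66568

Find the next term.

First differences: 17, 201, 1069, 3509, 8769, 18457, 34541
Second differences: 184, 868, 2440, 5260, 9688, 16084
Third differences: 684, 1572, 2820, 4428, 6396
Fourth differences: 888, 1248, 1608, 1968
Fifth differences: 360, 360, 360
The fifth differences are constant (360).
1968 + 360 = 2328;  6396 + 2328 = 8724;  16084 + 8724 = 24808;  34541 + 24808 = 59349;  66568 + 59349 = 125917

125917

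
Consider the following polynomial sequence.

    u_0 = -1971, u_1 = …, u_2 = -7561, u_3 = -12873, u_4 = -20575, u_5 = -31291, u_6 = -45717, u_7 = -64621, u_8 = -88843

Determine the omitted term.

-4087

Using the last 7 terms:
First differences: -5312  -7702  -10716  -14426  -18904  -24222
Second differences: -2390  -3014  -3710  -4478  -5318
Third differences: -624  -696  -768  -840
Fourth differences: -72  -72  -72
Constant fourth difference = -72.
Extend backward: -624 + 72 = -552;  -2390 + 552 = -1838;  -5312 + 1838 = -3474;  -7561 + 3474 = -4087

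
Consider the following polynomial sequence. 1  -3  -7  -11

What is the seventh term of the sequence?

-4, -4, -4
The first differences are constant (-4).
-11 − 4 = -15
-15 − 4 = -19
-19 − 4 = -23

-23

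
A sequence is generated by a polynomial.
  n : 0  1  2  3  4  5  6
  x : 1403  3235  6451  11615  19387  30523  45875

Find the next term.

Δ: 1832 , 3216 , 5164 , 7772 , 11136 , 15352
Δ²: 1384 , 1948 , 2608 , 3364 , 4216
Δ³: 564 , 660 , 756 , 852
Δ⁴: 96 , 96 , 96
Fourth differences constant at 96.
852 + 96 = 948;  4216 + 948 = 5164;  15352 + 5164 = 20516;  45875 + 20516 = 66391

66391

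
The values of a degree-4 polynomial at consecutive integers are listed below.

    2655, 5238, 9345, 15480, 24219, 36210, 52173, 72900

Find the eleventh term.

Δ: 2583, 4107, 6135, 8739, 11991, 15963, 20727
Δ²: 1524, 2028, 2604, 3252, 3972, 4764
Δ³: 504, 576, 648, 720, 792
Δ⁴: 72, 72, 72, 72
Fourth differences constant at 72.
792 + 72 = 864;  4764 + 864 = 5628;  20727 + 5628 = 26355;  72900 + 26355 = 99255
864 + 72 = 936;  5628 + 936 = 6564;  26355 + 6564 = 32919;  99255 + 32919 = 132174
936 + 72 = 1008;  6564 + 1008 = 7572;  32919 + 7572 = 40491;  132174 + 40491 = 172665

172665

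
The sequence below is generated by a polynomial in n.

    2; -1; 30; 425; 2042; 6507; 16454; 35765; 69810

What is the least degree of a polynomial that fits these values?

D1: -3, 31, 395, 1617, 4465, 9947, 19311, 34045
D2: 34, 364, 1222, 2848, 5482, 9364, 14734
D3: 330, 858, 1626, 2634, 3882, 5370
D4: 528, 768, 1008, 1248, 1488
D5: 240, 240, 240, 240
The fifth differences are constant, so the polynomial has degree 5.

5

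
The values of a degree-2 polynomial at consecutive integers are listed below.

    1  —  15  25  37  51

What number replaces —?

Using the last 4 terms:
Δ: 10, 12, 14
Δ²: 2, 2
Constant second difference = 2.
Extend backward: 10 − 2 = 8;  15 − 8 = 7

7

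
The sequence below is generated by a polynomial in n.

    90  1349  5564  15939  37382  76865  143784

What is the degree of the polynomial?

D1: 1259, 4215, 10375, 21443, 39483, 66919
D2: 2956, 6160, 11068, 18040, 27436
D3: 3204, 4908, 6972, 9396
D4: 1704, 2064, 2424
D5: 360, 360
The fifth differences are constant, so the polynomial has degree 5.

5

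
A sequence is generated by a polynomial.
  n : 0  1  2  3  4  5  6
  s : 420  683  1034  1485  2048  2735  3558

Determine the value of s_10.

263, 351, 451, 563, 687, 823
88, 100, 112, 124, 136
12, 12, 12, 12
Third differences constant at 12.
136 + 12 = 148;  823 + 148 = 971;  3558 + 971 = 4529
148 + 12 = 160;  971 + 160 = 1131;  4529 + 1131 = 5660
160 + 12 = 172;  1131 + 172 = 1303;  5660 + 1303 = 6963
172 + 12 = 184;  1303 + 184 = 1487;  6963 + 1487 = 8450

8450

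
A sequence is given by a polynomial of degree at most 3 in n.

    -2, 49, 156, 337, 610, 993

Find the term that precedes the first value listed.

-15

First differences: 51  107  181  273  383
Second differences: 56  74  92  110
Third differences: 18  18  18
The third differences are constant at 18.
Work back: 56 − 18 = 38;  51 − 38 = 13;  -2 − 13 = -15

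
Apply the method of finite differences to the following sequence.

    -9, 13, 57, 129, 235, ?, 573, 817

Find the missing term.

381

Using the first 5 terms:
D1: 22, 44, 72, 106
D2: 22, 28, 34
D3: 6, 6
Constant third difference = 6.
Extend forward: 34 + 6 = 40;  106 + 40 = 146;  235 + 146 = 381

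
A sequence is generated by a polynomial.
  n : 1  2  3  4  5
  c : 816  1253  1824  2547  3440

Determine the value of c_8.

7319

D1: 437, 571, 723, 893
D2: 134, 152, 170
D3: 18, 18
Constant third difference = 18, so extend:
170 + 18 = 188;  893 + 188 = 1081;  3440 + 1081 = 4521
188 + 18 = 206;  1081 + 206 = 1287;  4521 + 1287 = 5808
206 + 18 = 224;  1287 + 224 = 1511;  5808 + 1511 = 7319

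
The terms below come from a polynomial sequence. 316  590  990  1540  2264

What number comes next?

D1: 274  400  550  724
D2: 126  150  174
D3: 24  24
Constant third difference = 24, so extend:
174 + 24 = 198;  724 + 198 = 922;  2264 + 922 = 3186

3186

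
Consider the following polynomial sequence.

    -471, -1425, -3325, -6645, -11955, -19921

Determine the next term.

-31305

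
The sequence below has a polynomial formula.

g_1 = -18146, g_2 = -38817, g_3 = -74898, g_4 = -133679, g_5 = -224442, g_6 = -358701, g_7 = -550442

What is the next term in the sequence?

-816363

D1: -20671  -36081  -58781  -90763  -134259  -191741
D2: -15410  -22700  -31982  -43496  -57482
D3: -7290  -9282  -11514  -13986
D4: -1992  -2232  -2472
D5: -240  -240
Constant fifth difference = -240, so extend:
-2472 − 240 = -2712;  -13986 − 2712 = -16698;  -57482 − 16698 = -74180;  -191741 − 74180 = -265921;  -550442 − 265921 = -816363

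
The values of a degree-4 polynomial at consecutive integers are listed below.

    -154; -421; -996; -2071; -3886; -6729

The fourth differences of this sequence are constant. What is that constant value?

D1: -267, -575, -1075, -1815, -2843
D2: -308, -500, -740, -1028
D3: -192, -240, -288
D4: -48, -48

-48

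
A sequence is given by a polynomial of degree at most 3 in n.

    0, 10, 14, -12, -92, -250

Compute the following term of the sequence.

10, 4, -26, -80, -158
-6, -30, -54, -78
-24, -24, -24
Third differences constant at -24.
-78 − 24 = -102;  -158 − 102 = -260;  -250 − 260 = -510

-510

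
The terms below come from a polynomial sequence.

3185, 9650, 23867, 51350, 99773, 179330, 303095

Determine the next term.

487382

Δ: 6465, 14217, 27483, 48423, 79557, 123765
Δ²: 7752, 13266, 20940, 31134, 44208
Δ³: 5514, 7674, 10194, 13074
Δ⁴: 2160, 2520, 2880
Δ⁵: 360, 360
The fifth differences are constant (360).
2880 + 360 = 3240;  13074 + 3240 = 16314;  44208 + 16314 = 60522;  123765 + 60522 = 184287;  303095 + 184287 = 487382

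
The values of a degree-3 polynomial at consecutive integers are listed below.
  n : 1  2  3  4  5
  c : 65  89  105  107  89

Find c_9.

-303

D1: 24  16  2  -18
D2: -8  -14  -20
D3: -6  -6
Constant third difference = -6, so extend:
-20 − 6 = -26;  -18 − 26 = -44;  89 − 44 = 45
-26 − 6 = -32;  -44 − 32 = -76;  45 − 76 = -31
-32 − 6 = -38;  -76 − 38 = -114;  -31 − 114 = -145
-38 − 6 = -44;  -114 − 44 = -158;  -145 − 158 = -303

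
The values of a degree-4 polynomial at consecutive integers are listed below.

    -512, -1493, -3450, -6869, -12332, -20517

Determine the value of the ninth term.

-69624

First differences: -981  -1957  -3419  -5463  -8185
Second differences: -976  -1462  -2044  -2722
Third differences: -486  -582  -678
Fourth differences: -96  -96
Fourth differences constant at -96.
-678 − 96 = -774;  -2722 − 774 = -3496;  -8185 − 3496 = -11681;  -20517 − 11681 = -32198
-774 − 96 = -870;  -3496 − 870 = -4366;  -11681 − 4366 = -16047;  -32198 − 16047 = -48245
-870 − 96 = -966;  -4366 − 966 = -5332;  -16047 − 5332 = -21379;  -48245 − 21379 = -69624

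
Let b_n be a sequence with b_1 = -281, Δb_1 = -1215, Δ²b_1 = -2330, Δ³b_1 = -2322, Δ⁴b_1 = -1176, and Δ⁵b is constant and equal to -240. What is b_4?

-13238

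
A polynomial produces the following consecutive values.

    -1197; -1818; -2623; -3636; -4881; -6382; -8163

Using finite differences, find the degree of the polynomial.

D1: -621, -805, -1013, -1245, -1501, -1781
D2: -184, -208, -232, -256, -280
D3: -24, -24, -24, -24
The third differences are constant, so the polynomial has degree 3.

3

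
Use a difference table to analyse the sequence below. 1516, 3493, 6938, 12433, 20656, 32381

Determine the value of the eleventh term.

Δ: 1977, 3445, 5495, 8223, 11725
Δ²: 1468, 2050, 2728, 3502
Δ³: 582, 678, 774
Δ⁴: 96, 96
Constant fourth difference = 96, so extend:
774 + 96 = 870;  3502 + 870 = 4372;  11725 + 4372 = 16097;  32381 + 16097 = 48478
870 + 96 = 966;  4372 + 966 = 5338;  16097 + 5338 = 21435;  48478 + 21435 = 69913
966 + 96 = 1062;  5338 + 1062 = 6400;  21435 + 6400 = 27835;  69913 + 27835 = 97748
1062 + 96 = 1158;  6400 + 1158 = 7558;  27835 + 7558 = 35393;  97748 + 35393 = 133141
1158 + 96 = 1254;  7558 + 1254 = 8812;  35393 + 8812 = 44205;  133141 + 44205 = 177346

177346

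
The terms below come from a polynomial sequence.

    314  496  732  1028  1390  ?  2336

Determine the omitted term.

1824

Using the first 5 terms:
182  236  296  362
54  60  66
6  6
Constant third difference = 6.
Extend forward: 66 + 6 = 72;  362 + 72 = 434;  1390 + 434 = 1824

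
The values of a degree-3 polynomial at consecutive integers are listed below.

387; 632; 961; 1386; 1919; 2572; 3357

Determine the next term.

4286

245  329  425  533  653  785
84  96  108  120  132
12  12  12  12
The third differences are constant (12).
132 + 12 = 144;  785 + 144 = 929;  3357 + 929 = 4286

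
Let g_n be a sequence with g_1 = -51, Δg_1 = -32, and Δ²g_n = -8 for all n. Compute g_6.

Build the table forward from the leading diagonal:
Δ²: -8  -8  -8  -8  -8  -8
Δ: -32  -40  -48  -56  -64  -72
g: -51  -83  -123  -171  -227  -291

-291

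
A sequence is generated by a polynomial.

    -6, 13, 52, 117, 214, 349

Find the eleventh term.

1804

First differences: 19, 39, 65, 97, 135
Second differences: 20, 26, 32, 38
Third differences: 6, 6, 6
The third differences are constant (6).
38 + 6 = 44;  135 + 44 = 179;  349 + 179 = 528
44 + 6 = 50;  179 + 50 = 229;  528 + 229 = 757
50 + 6 = 56;  229 + 56 = 285;  757 + 285 = 1042
56 + 6 = 62;  285 + 62 = 347;  1042 + 347 = 1389
62 + 6 = 68;  347 + 68 = 415;  1389 + 415 = 1804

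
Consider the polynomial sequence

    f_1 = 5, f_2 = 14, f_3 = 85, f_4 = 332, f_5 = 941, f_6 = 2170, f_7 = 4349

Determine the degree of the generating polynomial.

4

First differences: 9, 71, 247, 609, 1229, 2179
Second differences: 62, 176, 362, 620, 950
Third differences: 114, 186, 258, 330
Fourth differences: 72, 72, 72
The fourth differences are constant, so the polynomial has degree 4.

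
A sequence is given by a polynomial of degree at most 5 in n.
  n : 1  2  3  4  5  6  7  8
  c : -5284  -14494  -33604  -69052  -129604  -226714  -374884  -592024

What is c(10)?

-1324054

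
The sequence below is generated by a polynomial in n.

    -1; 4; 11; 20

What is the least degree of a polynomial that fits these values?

2

First differences: 5, 7, 9
Second differences: 2, 2
The second differences are constant, so the polynomial has degree 2.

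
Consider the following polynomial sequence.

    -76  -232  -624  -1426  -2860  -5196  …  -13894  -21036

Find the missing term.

Using the first 6 terms:
First differences: -156  -392  -802  -1434  -2336
Second differences: -236  -410  -632  -902
Third differences: -174  -222  -270
Fourth differences: -48  -48
Constant fourth difference = -48.
Extend forward: -270 − 48 = -318;  -902 − 318 = -1220;  -2336 − 1220 = -3556;  -5196 − 3556 = -8752

-8752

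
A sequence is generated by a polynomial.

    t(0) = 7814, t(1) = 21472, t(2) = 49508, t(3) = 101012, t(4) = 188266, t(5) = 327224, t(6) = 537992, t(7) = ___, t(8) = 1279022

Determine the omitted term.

Using the first 7 terms:
First differences: 13658, 28036, 51504, 87254, 138958, 210768
Second differences: 14378, 23468, 35750, 51704, 71810
Third differences: 9090, 12282, 15954, 20106
Fourth differences: 3192, 3672, 4152
Fifth differences: 480, 480
Constant fifth difference = 480.
Extend forward: 4152 + 480 = 4632;  20106 + 4632 = 24738;  71810 + 24738 = 96548;  210768 + 96548 = 307316;  537992 + 307316 = 845308

845308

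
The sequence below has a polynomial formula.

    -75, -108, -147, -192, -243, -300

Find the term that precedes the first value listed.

-48

First differences: -33, -39, -45, -51, -57
Second differences: -6, -6, -6, -6
The second differences are constant at -6.
Work back: -33 + 6 = -27;  -75 + 27 = -48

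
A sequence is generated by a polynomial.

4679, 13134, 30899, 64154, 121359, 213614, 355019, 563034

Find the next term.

D1: 8455  17765  33255  57205  92255  141405  208015
D2: 9310  15490  23950  35050  49150  66610
D3: 6180  8460  11100  14100  17460
D4: 2280  2640  3000  3360
D5: 360  360  360
The fifth differences are constant (360).
3360 + 360 = 3720;  17460 + 3720 = 21180;  66610 + 21180 = 87790;  208015 + 87790 = 295805;  563034 + 295805 = 858839

858839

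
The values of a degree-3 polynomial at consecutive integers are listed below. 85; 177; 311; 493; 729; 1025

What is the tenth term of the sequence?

First differences: 92, 134, 182, 236, 296
Second differences: 42, 48, 54, 60
Third differences: 6, 6, 6
Constant third difference = 6, so extend:
60 + 6 = 66;  296 + 66 = 362;  1025 + 362 = 1387
66 + 6 = 72;  362 + 72 = 434;  1387 + 434 = 1821
72 + 6 = 78;  434 + 78 = 512;  1821 + 512 = 2333
78 + 6 = 84;  512 + 84 = 596;  2333 + 596 = 2929

2929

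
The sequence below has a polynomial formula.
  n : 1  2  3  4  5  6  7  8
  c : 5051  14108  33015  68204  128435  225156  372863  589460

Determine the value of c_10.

1320140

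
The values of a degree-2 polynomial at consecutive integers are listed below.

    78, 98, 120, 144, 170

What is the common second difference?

D1: 20, 22, 24, 26
D2: 2, 2, 2

2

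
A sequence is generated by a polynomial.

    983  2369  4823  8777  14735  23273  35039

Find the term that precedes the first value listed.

First differences: 1386  2454  3954  5958  8538  11766
Second differences: 1068  1500  2004  2580  3228
Third differences: 432  504  576  648
Fourth differences: 72  72  72
The fourth differences are constant at 72.
Work back: 432 − 72 = 360;  1068 − 360 = 708;  1386 − 708 = 678;  983 − 678 = 305

305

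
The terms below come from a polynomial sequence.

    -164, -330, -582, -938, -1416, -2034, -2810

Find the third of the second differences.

-122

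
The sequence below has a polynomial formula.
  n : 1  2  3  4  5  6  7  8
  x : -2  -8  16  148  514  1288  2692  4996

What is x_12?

First differences: -6, 24, 132, 366, 774, 1404, 2304
Second differences: 30, 108, 234, 408, 630, 900
Third differences: 78, 126, 174, 222, 270
Fourth differences: 48, 48, 48, 48
Fourth differences constant at 48.
270 + 48 = 318;  900 + 318 = 1218;  2304 + 1218 = 3522;  4996 + 3522 = 8518
318 + 48 = 366;  1218 + 366 = 1584;  3522 + 1584 = 5106;  8518 + 5106 = 13624
366 + 48 = 414;  1584 + 414 = 1998;  5106 + 1998 = 7104;  13624 + 7104 = 20728
414 + 48 = 462;  1998 + 462 = 2460;  7104 + 2460 = 9564;  20728 + 9564 = 30292

30292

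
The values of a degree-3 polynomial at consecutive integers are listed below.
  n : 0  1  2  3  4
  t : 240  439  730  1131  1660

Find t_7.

Δ: 199  291  401  529
Δ²: 92  110  128
Δ³: 18  18
Third differences constant at 18.
128 + 18 = 146;  529 + 146 = 675;  1660 + 675 = 2335
146 + 18 = 164;  675 + 164 = 839;  2335 + 839 = 3174
164 + 18 = 182;  839 + 182 = 1021;  3174 + 1021 = 4195

4195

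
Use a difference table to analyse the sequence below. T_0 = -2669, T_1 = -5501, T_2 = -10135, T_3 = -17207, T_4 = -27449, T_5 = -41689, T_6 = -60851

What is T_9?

Δ: -2832, -4634, -7072, -10242, -14240, -19162
Δ²: -1802, -2438, -3170, -3998, -4922
Δ³: -636, -732, -828, -924
Δ⁴: -96, -96, -96
Fourth differences constant at -96.
-924 − 96 = -1020;  -4922 − 1020 = -5942;  -19162 − 5942 = -25104;  -60851 − 25104 = -85955
-1020 − 96 = -1116;  -5942 − 1116 = -7058;  -25104 − 7058 = -32162;  -85955 − 32162 = -118117
-1116 − 96 = -1212;  -7058 − 1212 = -8270;  -32162 − 8270 = -40432;  -118117 − 40432 = -158549

-158549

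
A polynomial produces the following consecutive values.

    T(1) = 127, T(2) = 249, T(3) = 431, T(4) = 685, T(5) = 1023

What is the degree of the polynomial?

3

First differences: 122, 182, 254, 338
Second differences: 60, 72, 84
Third differences: 12, 12
The third differences are constant, so the polynomial has degree 3.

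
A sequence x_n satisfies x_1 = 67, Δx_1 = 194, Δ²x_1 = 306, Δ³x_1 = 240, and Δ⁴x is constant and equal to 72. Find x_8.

Build the table forward from the leading diagonal:
Δ⁴: 72  72  72  72  72  72  72  72
Δ³: 240  312  384  456  528  600  672  744
Δ²: 306  546  858  1242  1698  2226  2826  3498
Δ: 194  500  1046  1904  3146  4844  7070  9896
x: 67  261  761  1807  3711  6857  11701  18771

18771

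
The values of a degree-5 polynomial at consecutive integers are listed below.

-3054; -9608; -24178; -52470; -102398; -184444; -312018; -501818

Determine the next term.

-774190

First differences: -6554, -14570, -28292, -49928, -82046, -127574, -189800
Second differences: -8016, -13722, -21636, -32118, -45528, -62226
Third differences: -5706, -7914, -10482, -13410, -16698
Fourth differences: -2208, -2568, -2928, -3288
Fifth differences: -360, -360, -360
Fifth differences constant at -360.
-3288 − 360 = -3648;  -16698 − 3648 = -20346;  -62226 − 20346 = -82572;  -189800 − 82572 = -272372;  -501818 − 272372 = -774190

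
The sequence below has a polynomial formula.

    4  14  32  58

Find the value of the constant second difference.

First differences: 10, 18, 26
Second differences: 8, 8

8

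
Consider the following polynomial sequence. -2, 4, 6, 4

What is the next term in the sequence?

First differences: 6 , 2 , -2
Second differences: -4 , -4
Second differences constant at -4.
-2 − 4 = -6;  4 − 6 = -2

-2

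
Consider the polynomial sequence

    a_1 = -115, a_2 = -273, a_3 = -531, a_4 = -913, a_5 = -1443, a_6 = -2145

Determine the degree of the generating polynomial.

3

-158, -258, -382, -530, -702
-100, -124, -148, -172
-24, -24, -24
The third differences are constant, so the polynomial has degree 3.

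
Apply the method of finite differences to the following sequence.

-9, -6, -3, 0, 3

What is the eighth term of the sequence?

12

First differences: 3, 3, 3, 3
Constant first difference = 3, so extend:
3 + 3 = 6
6 + 3 = 9
9 + 3 = 12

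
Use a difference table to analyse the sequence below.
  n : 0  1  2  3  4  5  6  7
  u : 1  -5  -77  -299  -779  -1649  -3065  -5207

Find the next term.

Δ: -6  -72  -222  -480  -870  -1416  -2142
Δ²: -66  -150  -258  -390  -546  -726
Δ³: -84  -108  -132  -156  -180
Δ⁴: -24  -24  -24  -24
Fourth differences constant at -24.
-180 − 24 = -204;  -726 − 204 = -930;  -2142 − 930 = -3072;  -5207 − 3072 = -8279

-8279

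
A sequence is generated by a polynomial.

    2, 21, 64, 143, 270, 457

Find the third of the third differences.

12

First differences: 19, 43, 79, 127, 187
Second differences: 24, 36, 48, 60
Third differences: 12, 12, 12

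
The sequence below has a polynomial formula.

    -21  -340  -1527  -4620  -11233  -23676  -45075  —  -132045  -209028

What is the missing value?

-79492

Using the first 7 terms:
D1: -319, -1187, -3093, -6613, -12443, -21399
D2: -868, -1906, -3520, -5830, -8956
D3: -1038, -1614, -2310, -3126
D4: -576, -696, -816
D5: -120, -120
Constant fifth difference = -120.
Extend forward: -816 − 120 = -936;  -3126 − 936 = -4062;  -8956 − 4062 = -13018;  -21399 − 13018 = -34417;  -45075 − 34417 = -79492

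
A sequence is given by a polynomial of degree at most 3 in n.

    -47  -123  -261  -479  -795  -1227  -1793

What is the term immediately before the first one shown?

First differences: -76, -138, -218, -316, -432, -566
Second differences: -62, -80, -98, -116, -134
Third differences: -18, -18, -18, -18
The third differences are constant at -18.
Work back: -62 + 18 = -44;  -76 + 44 = -32;  -47 + 32 = -15

-15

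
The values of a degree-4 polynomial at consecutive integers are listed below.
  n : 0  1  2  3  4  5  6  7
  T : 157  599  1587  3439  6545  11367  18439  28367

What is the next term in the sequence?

41829

First differences: 442 , 988 , 1852 , 3106 , 4822 , 7072 , 9928
Second differences: 546 , 864 , 1254 , 1716 , 2250 , 2856
Third differences: 318 , 390 , 462 , 534 , 606
Fourth differences: 72 , 72 , 72 , 72
Constant fourth difference = 72, so extend:
606 + 72 = 678;  2856 + 678 = 3534;  9928 + 3534 = 13462;  28367 + 13462 = 41829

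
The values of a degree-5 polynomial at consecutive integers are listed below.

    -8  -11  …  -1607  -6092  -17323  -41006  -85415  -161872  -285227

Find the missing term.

Using the last 7 terms:
D1: -4485  -11231  -23683  -44409  -76457  -123355
D2: -6746  -12452  -20726  -32048  -46898
D3: -5706  -8274  -11322  -14850
D4: -2568  -3048  -3528
D5: -480  -480
Constant fifth difference = -480.
Extend backward: -2568 + 480 = -2088;  -5706 + 2088 = -3618;  -6746 + 3618 = -3128;  -4485 + 3128 = -1357;  -1607 + 1357 = -250

-250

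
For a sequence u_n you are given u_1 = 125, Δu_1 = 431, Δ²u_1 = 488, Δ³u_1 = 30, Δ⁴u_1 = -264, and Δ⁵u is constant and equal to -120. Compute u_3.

1475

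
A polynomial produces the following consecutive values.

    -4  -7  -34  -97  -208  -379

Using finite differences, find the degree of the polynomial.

3

Δ: -3, -27, -63, -111, -171
Δ²: -24, -36, -48, -60
Δ³: -12, -12, -12
The third differences are constant, so the polynomial has degree 3.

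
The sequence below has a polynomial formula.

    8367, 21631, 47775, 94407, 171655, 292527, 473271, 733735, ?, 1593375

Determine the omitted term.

1097727

Using the first 8 terms:
13264  26144  46632  77248  120872  180744  260464
12880  20488  30616  43624  59872  79720
7608  10128  13008  16248  19848
2520  2880  3240  3600
360  360  360
Constant fifth difference = 360.
Extend forward: 3600 + 360 = 3960;  19848 + 3960 = 23808;  79720 + 23808 = 103528;  260464 + 103528 = 363992;  733735 + 363992 = 1097727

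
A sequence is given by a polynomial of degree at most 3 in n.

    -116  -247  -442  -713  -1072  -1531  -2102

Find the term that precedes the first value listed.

Δ: -131  -195  -271  -359  -459  -571
Δ²: -64  -76  -88  -100  -112
Δ³: -12  -12  -12  -12
The third differences are constant at -12.
Work back: -64 + 12 = -52;  -131 + 52 = -79;  -116 + 79 = -37

-37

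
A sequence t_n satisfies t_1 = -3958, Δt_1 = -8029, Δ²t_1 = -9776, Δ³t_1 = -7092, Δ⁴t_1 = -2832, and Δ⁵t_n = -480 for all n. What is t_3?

-29792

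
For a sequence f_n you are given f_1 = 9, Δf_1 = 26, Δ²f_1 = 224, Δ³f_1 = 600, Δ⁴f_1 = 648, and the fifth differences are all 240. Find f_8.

53615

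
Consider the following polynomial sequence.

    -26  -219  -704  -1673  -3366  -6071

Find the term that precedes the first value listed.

19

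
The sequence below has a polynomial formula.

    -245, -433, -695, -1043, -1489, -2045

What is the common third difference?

-12

D1: -188, -262, -348, -446, -556
D2: -74, -86, -98, -110
D3: -12, -12, -12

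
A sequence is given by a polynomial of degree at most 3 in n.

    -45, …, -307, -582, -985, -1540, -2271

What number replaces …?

Using the last 5 terms:
Δ: -275  -403  -555  -731
Δ²: -128  -152  -176
Δ³: -24  -24
Constant third difference = -24.
Extend backward: -128 + 24 = -104;  -275 + 104 = -171;  -307 + 171 = -136

-136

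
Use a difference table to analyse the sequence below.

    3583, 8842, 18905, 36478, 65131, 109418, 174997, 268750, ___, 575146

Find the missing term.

Using the first 8 terms:
D1: 5259  10063  17573  28653  44287  65579  93753
D2: 4804  7510  11080  15634  21292  28174
D3: 2706  3570  4554  5658  6882
D4: 864  984  1104  1224
D5: 120  120  120
Constant fifth difference = 120.
Extend forward: 1224 + 120 = 1344;  6882 + 1344 = 8226;  28174 + 8226 = 36400;  93753 + 36400 = 130153;  268750 + 130153 = 398903

398903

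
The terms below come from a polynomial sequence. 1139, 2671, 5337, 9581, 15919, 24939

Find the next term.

37301

First differences: 1532 , 2666 , 4244 , 6338 , 9020
Second differences: 1134 , 1578 , 2094 , 2682
Third differences: 444 , 516 , 588
Fourth differences: 72 , 72
Fourth differences constant at 72.
588 + 72 = 660;  2682 + 660 = 3342;  9020 + 3342 = 12362;  24939 + 12362 = 37301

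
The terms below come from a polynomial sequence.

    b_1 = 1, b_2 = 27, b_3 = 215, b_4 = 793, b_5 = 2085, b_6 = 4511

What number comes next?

8587

Δ: 26  188  578  1292  2426
Δ²: 162  390  714  1134
Δ³: 228  324  420
Δ⁴: 96  96
The fourth differences are constant (96).
420 + 96 = 516;  1134 + 516 = 1650;  2426 + 1650 = 4076;  4511 + 4076 = 8587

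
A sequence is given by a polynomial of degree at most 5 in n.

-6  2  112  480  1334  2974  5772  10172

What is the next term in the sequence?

8 , 110 , 368 , 854 , 1640 , 2798 , 4400
102 , 258 , 486 , 786 , 1158 , 1602
156 , 228 , 300 , 372 , 444
72 , 72 , 72 , 72
Constant fourth difference = 72, so extend:
444 + 72 = 516;  1602 + 516 = 2118;  4400 + 2118 = 6518;  10172 + 6518 = 16690

16690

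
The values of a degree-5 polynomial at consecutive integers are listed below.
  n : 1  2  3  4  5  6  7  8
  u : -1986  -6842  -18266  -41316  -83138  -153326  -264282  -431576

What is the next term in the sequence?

-674306

D1: -4856, -11424, -23050, -41822, -70188, -110956, -167294
D2: -6568, -11626, -18772, -28366, -40768, -56338
D3: -5058, -7146, -9594, -12402, -15570
D4: -2088, -2448, -2808, -3168
D5: -360, -360, -360
The fifth differences are constant (-360).
-3168 − 360 = -3528;  -15570 − 3528 = -19098;  -56338 − 19098 = -75436;  -167294 − 75436 = -242730;  -431576 − 242730 = -674306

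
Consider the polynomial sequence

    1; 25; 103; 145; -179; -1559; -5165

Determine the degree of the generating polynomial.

D1: 24, 78, 42, -324, -1380, -3606
D2: 54, -36, -366, -1056, -2226
D3: -90, -330, -690, -1170
D4: -240, -360, -480
D5: -120, -120
The fifth differences are constant, so the polynomial has degree 5.

5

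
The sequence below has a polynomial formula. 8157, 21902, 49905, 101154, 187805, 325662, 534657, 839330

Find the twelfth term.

Δ: 13745  28003  51249  86651  137857  208995  304673
Δ²: 14258  23246  35402  51206  71138  95678
Δ³: 8988  12156  15804  19932  24540
Δ⁴: 3168  3648  4128  4608
Δ⁵: 480  480  480
The fifth differences are constant (480).
4608 + 480 = 5088;  24540 + 5088 = 29628;  95678 + 29628 = 125306;  304673 + 125306 = 429979;  839330 + 429979 = 1269309
5088 + 480 = 5568;  29628 + 5568 = 35196;  125306 + 35196 = 160502;  429979 + 160502 = 590481;  1269309 + 590481 = 1859790
5568 + 480 = 6048;  35196 + 6048 = 41244;  160502 + 41244 = 201746;  590481 + 201746 = 792227;  1859790 + 792227 = 2652017
6048 + 480 = 6528;  41244 + 6528 = 47772;  201746 + 47772 = 249518;  792227 + 249518 = 1041745;  2652017 + 1041745 = 3693762

3693762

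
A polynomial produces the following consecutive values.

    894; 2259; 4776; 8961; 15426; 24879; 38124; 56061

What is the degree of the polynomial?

4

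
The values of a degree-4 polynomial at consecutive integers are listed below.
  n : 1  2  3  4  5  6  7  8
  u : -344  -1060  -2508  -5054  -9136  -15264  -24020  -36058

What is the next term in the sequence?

-52104

D1: -716  -1448  -2546  -4082  -6128  -8756  -12038
D2: -732  -1098  -1536  -2046  -2628  -3282
D3: -366  -438  -510  -582  -654
D4: -72  -72  -72  -72
Constant fourth difference = -72, so extend:
-654 − 72 = -726;  -3282 − 726 = -4008;  -12038 − 4008 = -16046;  -36058 − 16046 = -52104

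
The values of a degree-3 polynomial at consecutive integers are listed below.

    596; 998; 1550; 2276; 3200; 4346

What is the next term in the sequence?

5738

Δ: 402, 552, 726, 924, 1146
Δ²: 150, 174, 198, 222
Δ³: 24, 24, 24
The third differences are constant (24).
222 + 24 = 246;  1146 + 246 = 1392;  4346 + 1392 = 5738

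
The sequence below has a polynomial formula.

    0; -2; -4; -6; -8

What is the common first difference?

-2

Δ: -2, -2, -2, -2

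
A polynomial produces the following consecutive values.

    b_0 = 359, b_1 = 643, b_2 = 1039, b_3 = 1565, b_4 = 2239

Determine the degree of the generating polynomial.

284, 396, 526, 674
112, 130, 148
18, 18
The third differences are constant, so the polynomial has degree 3.

3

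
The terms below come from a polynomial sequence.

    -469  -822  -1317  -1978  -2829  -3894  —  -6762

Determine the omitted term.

-5197

Using the first 6 terms:
D1: -353  -495  -661  -851  -1065
D2: -142  -166  -190  -214
D3: -24  -24  -24
Constant third difference = -24.
Extend forward: -214 − 24 = -238;  -1065 − 238 = -1303;  -3894 − 1303 = -5197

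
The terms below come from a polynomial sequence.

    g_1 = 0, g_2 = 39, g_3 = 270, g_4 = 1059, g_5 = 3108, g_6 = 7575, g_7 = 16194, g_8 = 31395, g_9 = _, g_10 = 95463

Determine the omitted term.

56424

Using the first 8 terms:
First differences: 39  231  789  2049  4467  8619  15201
Second differences: 192  558  1260  2418  4152  6582
Third differences: 366  702  1158  1734  2430
Fourth differences: 336  456  576  696
Fifth differences: 120  120  120
Constant fifth difference = 120.
Extend forward: 696 + 120 = 816;  2430 + 816 = 3246;  6582 + 3246 = 9828;  15201 + 9828 = 25029;  31395 + 25029 = 56424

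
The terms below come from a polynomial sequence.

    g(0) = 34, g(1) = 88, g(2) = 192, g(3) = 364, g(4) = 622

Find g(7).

2092

First differences: 54 , 104 , 172 , 258
Second differences: 50 , 68 , 86
Third differences: 18 , 18
Constant third difference = 18, so extend:
86 + 18 = 104;  258 + 104 = 362;  622 + 362 = 984
104 + 18 = 122;  362 + 122 = 484;  984 + 484 = 1468
122 + 18 = 140;  484 + 140 = 624;  1468 + 624 = 2092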